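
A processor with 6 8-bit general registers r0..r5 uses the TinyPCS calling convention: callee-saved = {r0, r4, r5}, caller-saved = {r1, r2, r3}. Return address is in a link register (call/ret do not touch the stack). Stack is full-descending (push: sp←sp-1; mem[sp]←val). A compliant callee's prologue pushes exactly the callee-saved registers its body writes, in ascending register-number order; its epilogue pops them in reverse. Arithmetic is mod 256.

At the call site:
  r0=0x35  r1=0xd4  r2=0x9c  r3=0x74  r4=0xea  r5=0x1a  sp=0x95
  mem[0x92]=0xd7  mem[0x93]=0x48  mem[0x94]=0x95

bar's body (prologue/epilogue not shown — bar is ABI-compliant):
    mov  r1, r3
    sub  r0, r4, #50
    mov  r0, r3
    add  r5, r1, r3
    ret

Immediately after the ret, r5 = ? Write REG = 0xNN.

prologue: push r0 -> mem[0x94]=0x35, sp=0x94
prologue: push r5 -> mem[0x93]=0x1a, sp=0x93
body[0] mov  r1, r3 -> r1=0x74
body[1] sub  r0, r4, #50 -> r0=0xb8
body[2] mov  r0, r3 -> r0=0x74
body[3] add  r5, r1, r3 -> r5=0xe8
epilogue: pop r5=0x1a, sp=0x94
epilogue: pop r0=0x35, sp=0x95
r5 is callee-saved -> restored

REG = 0x1a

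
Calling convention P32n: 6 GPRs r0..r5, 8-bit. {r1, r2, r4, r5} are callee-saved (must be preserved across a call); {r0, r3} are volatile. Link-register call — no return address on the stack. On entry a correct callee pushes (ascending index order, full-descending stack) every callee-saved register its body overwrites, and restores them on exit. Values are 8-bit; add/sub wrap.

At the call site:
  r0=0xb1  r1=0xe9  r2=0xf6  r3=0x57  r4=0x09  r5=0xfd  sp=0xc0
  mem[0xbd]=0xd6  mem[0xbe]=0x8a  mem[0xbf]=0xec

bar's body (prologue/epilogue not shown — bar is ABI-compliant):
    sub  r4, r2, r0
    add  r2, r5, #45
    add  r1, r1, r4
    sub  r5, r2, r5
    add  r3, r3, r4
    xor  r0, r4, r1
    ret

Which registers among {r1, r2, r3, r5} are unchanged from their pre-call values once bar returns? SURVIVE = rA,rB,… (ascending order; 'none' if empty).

prologue: push r1 → mem[0xbf]=0xe9, sp=0xbf
prologue: push r2 → mem[0xbe]=0xf6, sp=0xbe
prologue: push r4 → mem[0xbd]=0x09, sp=0xbd
prologue: push r5 → mem[0xbc]=0xfd, sp=0xbc
body[0] sub  r4, r2, r0 → r4=0x45
body[1] add  r2, r5, #45 → r2=0x2a
body[2] add  r1, r1, r4 → r1=0x2e
body[3] sub  r5, r2, r5 → r5=0x2d
body[4] add  r3, r3, r4 → r3=0x9c
body[5] xor  r0, r4, r1 → r0=0x6b
epilogue: pop r5=0xfd, sp=0xbd
epilogue: pop r4=0x09, sp=0xbe
epilogue: pop r2=0xf6, sp=0xbf
epilogue: pop r1=0xe9, sp=0xc0
r1: callee-saved, written=True
r2: callee-saved, written=True
r3: caller-saved, written=True
r5: callee-saved, written=True

SURVIVE = r1,r2,r5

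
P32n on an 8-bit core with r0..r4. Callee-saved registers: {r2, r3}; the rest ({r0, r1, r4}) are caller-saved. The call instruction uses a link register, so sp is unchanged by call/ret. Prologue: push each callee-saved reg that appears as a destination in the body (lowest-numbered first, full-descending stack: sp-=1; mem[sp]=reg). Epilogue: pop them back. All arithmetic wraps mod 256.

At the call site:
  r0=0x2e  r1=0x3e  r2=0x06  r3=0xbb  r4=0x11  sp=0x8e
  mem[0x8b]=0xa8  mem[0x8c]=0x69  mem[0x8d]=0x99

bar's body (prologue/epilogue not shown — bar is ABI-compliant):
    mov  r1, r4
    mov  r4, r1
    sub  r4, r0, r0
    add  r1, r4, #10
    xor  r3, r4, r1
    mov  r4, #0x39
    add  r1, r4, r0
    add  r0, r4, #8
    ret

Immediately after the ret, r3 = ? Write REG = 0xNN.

prologue: push r3 -> mem[0x8d]=0xbb, sp=0x8d
body[0] mov  r1, r4 -> r1=0x11
body[1] mov  r4, r1 -> r4=0x11
body[2] sub  r4, r0, r0 -> r4=0x00
body[3] add  r1, r4, #10 -> r1=0x0a
body[4] xor  r3, r4, r1 -> r3=0x0a
body[5] mov  r4, #0x39 -> r4=0x39
body[6] add  r1, r4, r0 -> r1=0x67
body[7] add  r0, r4, #8 -> r0=0x41
epilogue: pop r3=0xbb, sp=0x8e
r3 is callee-saved -> restored

REG = 0xbb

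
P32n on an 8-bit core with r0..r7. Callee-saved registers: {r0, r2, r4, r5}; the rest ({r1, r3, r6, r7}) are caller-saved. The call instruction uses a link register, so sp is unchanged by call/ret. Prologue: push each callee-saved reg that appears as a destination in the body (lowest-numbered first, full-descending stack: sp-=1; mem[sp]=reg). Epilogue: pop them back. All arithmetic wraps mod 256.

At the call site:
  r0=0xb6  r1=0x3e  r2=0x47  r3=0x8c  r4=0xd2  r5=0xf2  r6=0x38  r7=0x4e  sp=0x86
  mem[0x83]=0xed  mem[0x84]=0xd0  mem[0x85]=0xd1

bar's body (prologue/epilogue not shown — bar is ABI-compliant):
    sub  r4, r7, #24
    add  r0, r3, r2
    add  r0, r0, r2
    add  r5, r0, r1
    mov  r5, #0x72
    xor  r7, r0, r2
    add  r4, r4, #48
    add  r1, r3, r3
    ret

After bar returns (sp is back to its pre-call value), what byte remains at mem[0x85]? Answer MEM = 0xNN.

MEM = 0xb6

prologue: push r0 → mem[0x85]=0xb6, sp=0x85
prologue: push r4 → mem[0x84]=0xd2, sp=0x84
prologue: push r5 → mem[0x83]=0xf2, sp=0x83
body[0] sub  r4, r7, #24 → r4=0x36
body[1] add  r0, r3, r2 → r0=0xd3
body[2] add  r0, r0, r2 → r0=0x1a
body[3] add  r5, r0, r1 → r5=0x58
body[4] mov  r5, #0x72 → r5=0x72
body[5] xor  r7, r0, r2 → r7=0x5d
body[6] add  r4, r4, #48 → r4=0x66
body[7] add  r1, r3, r3 → r1=0x18
epilogue: pop r5=0xf2, sp=0x84
epilogue: pop r4=0xd2, sp=0x85
epilogue: pop r0=0xb6, sp=0x86
prologue pushed ['r0', 'r4', 'r5'] at ['0x85', '0x84', '0x83']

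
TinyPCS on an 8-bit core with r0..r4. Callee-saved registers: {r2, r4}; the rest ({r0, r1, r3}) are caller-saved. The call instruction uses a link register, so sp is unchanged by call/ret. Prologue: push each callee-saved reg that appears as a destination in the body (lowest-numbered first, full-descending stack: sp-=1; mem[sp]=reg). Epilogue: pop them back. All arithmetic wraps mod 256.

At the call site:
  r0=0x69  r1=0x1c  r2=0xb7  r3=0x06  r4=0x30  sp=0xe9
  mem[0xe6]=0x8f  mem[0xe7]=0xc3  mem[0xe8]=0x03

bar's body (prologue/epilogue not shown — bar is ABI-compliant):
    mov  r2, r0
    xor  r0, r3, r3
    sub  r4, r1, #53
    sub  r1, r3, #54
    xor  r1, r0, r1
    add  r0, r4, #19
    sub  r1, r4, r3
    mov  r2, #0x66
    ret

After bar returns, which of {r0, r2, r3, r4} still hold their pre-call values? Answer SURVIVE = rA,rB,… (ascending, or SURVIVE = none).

prologue: push r2 → mem[0xe8]=0xb7, sp=0xe8
prologue: push r4 → mem[0xe7]=0x30, sp=0xe7
body[0] mov  r2, r0 → r2=0x69
body[1] xor  r0, r3, r3 → r0=0x00
body[2] sub  r4, r1, #53 → r4=0xe7
body[3] sub  r1, r3, #54 → r1=0xd0
body[4] xor  r1, r0, r1 → r1=0xd0
body[5] add  r0, r4, #19 → r0=0xfa
body[6] sub  r1, r4, r3 → r1=0xe1
body[7] mov  r2, #0x66 → r2=0x66
epilogue: pop r4=0x30, sp=0xe8
epilogue: pop r2=0xb7, sp=0xe9
r0: caller-saved, written=True
r2: callee-saved, written=True
r3: caller-saved, written=False
r4: callee-saved, written=True

SURVIVE = r2,r3,r4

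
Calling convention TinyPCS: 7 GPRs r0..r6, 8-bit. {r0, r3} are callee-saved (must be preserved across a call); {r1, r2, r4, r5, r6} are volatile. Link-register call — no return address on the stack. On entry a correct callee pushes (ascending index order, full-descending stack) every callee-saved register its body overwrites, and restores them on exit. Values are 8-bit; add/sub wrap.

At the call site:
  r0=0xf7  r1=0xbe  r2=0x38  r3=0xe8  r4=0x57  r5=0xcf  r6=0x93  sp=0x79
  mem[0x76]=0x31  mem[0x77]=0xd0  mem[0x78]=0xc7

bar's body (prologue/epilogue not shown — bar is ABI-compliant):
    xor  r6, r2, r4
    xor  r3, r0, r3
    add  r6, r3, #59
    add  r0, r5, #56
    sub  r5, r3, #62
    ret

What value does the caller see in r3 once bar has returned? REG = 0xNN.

REG = 0xe8

prologue: push r0 → mem[0x78]=0xf7, sp=0x78
prologue: push r3 → mem[0x77]=0xe8, sp=0x77
body[0] xor  r6, r2, r4 → r6=0x6f
body[1] xor  r3, r0, r3 → r3=0x1f
body[2] add  r6, r3, #59 → r6=0x5a
body[3] add  r0, r5, #56 → r0=0x07
body[4] sub  r5, r3, #62 → r5=0xe1
epilogue: pop r3=0xe8, sp=0x78
epilogue: pop r0=0xf7, sp=0x79
r3 is callee-saved → restored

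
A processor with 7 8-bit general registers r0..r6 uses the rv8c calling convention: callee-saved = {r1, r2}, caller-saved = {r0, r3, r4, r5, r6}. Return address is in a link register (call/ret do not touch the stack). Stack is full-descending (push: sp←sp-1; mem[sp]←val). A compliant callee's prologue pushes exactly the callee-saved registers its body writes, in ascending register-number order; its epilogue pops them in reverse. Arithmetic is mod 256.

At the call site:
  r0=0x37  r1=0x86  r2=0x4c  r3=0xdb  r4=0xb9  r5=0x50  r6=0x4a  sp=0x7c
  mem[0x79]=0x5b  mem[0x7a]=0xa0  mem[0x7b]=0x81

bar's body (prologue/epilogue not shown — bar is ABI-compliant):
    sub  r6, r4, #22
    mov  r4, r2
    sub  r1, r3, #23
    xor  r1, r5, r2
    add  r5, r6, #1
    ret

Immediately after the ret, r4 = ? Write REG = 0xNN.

prologue: push r1 -> mem[0x7b]=0x86, sp=0x7b
body[0] sub  r6, r4, #22 -> r6=0xa3
body[1] mov  r4, r2 -> r4=0x4c
body[2] sub  r1, r3, #23 -> r1=0xc4
body[3] xor  r1, r5, r2 -> r1=0x1c
body[4] add  r5, r6, #1 -> r5=0xa4
epilogue: pop r1=0x86, sp=0x7c
r4 is caller-saved -> body value

REG = 0x4c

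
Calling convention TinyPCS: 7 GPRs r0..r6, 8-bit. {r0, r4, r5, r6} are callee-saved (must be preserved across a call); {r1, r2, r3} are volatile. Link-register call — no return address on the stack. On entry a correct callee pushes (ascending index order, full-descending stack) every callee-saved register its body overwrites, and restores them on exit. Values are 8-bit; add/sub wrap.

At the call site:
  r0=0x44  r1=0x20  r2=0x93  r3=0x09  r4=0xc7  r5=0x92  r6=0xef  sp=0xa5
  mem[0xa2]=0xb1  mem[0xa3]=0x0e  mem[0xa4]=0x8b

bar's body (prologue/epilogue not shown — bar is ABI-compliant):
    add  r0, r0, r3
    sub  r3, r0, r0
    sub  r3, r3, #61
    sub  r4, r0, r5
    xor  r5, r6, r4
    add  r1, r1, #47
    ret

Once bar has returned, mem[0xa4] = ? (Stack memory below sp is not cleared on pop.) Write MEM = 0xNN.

MEM = 0x44

prologue: push r0 → mem[0xa4]=0x44, sp=0xa4
prologue: push r4 → mem[0xa3]=0xc7, sp=0xa3
prologue: push r5 → mem[0xa2]=0x92, sp=0xa2
body[0] add  r0, r0, r3 → r0=0x4d
body[1] sub  r3, r0, r0 → r3=0x00
body[2] sub  r3, r3, #61 → r3=0xc3
body[3] sub  r4, r0, r5 → r4=0xbb
body[4] xor  r5, r6, r4 → r5=0x54
body[5] add  r1, r1, #47 → r1=0x4f
epilogue: pop r5=0x92, sp=0xa3
epilogue: pop r4=0xc7, sp=0xa4
epilogue: pop r0=0x44, sp=0xa5
prologue pushed ['r0', 'r4', 'r5'] at ['0xa4', '0xa3', '0xa2']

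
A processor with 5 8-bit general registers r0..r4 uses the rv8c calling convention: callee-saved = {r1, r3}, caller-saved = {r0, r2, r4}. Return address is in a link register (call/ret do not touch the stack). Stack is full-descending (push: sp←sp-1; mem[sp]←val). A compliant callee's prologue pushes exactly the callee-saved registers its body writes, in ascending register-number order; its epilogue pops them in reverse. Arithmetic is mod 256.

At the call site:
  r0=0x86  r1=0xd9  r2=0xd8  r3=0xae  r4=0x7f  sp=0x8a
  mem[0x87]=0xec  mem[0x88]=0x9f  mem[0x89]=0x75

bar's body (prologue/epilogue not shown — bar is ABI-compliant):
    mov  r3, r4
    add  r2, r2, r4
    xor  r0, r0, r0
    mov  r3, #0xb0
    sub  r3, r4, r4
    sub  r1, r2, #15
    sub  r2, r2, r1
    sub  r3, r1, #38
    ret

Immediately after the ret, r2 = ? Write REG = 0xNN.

prologue: push r1 → mem[0x89]=0xd9, sp=0x89
prologue: push r3 → mem[0x88]=0xae, sp=0x88
body[0] mov  r3, r4 → r3=0x7f
body[1] add  r2, r2, r4 → r2=0x57
body[2] xor  r0, r0, r0 → r0=0x00
body[3] mov  r3, #0xb0 → r3=0xb0
body[4] sub  r3, r4, r4 → r3=0x00
body[5] sub  r1, r2, #15 → r1=0x48
body[6] sub  r2, r2, r1 → r2=0x0f
body[7] sub  r3, r1, #38 → r3=0x22
epilogue: pop r3=0xae, sp=0x89
epilogue: pop r1=0xd9, sp=0x8a
r2 is caller-saved → body value

REG = 0x0f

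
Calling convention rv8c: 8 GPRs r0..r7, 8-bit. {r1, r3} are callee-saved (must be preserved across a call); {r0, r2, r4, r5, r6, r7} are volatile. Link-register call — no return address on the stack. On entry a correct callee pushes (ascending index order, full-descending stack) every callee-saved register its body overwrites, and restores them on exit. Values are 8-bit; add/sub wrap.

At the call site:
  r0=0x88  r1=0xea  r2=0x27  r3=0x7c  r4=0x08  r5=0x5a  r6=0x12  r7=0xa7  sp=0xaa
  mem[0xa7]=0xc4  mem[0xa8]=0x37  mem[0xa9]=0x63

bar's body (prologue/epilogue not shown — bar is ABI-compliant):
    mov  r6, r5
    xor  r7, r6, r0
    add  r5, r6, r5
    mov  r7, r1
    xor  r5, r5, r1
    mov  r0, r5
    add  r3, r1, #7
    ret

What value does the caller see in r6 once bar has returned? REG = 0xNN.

prologue: push r3 → mem[0xa9]=0x7c, sp=0xa9
body[0] mov  r6, r5 → r6=0x5a
body[1] xor  r7, r6, r0 → r7=0xd2
body[2] add  r5, r6, r5 → r5=0xb4
body[3] mov  r7, r1 → r7=0xea
body[4] xor  r5, r5, r1 → r5=0x5e
body[5] mov  r0, r5 → r0=0x5e
body[6] add  r3, r1, #7 → r3=0xf1
epilogue: pop r3=0x7c, sp=0xaa
r6 is caller-saved → body value

REG = 0x5a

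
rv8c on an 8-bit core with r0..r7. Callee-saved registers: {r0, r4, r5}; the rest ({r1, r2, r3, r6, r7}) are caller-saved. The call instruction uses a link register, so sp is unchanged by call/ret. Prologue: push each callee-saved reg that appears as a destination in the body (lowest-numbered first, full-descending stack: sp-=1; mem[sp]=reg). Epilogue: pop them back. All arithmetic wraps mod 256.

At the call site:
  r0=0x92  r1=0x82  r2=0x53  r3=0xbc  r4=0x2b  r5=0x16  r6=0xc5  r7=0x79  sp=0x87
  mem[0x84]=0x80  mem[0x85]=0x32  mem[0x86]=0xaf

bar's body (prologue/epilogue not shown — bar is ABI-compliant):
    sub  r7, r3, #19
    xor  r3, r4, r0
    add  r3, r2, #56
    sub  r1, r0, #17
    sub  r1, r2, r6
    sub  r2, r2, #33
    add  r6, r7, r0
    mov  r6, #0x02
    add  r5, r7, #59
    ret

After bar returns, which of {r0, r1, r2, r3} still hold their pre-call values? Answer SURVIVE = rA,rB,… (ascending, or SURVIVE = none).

SURVIVE = r0

prologue: push r5 -> mem[0x86]=0x16, sp=0x86
body[0] sub  r7, r3, #19 -> r7=0xa9
body[1] xor  r3, r4, r0 -> r3=0xb9
body[2] add  r3, r2, #56 -> r3=0x8b
body[3] sub  r1, r0, #17 -> r1=0x81
body[4] sub  r1, r2, r6 -> r1=0x8e
body[5] sub  r2, r2, #33 -> r2=0x32
body[6] add  r6, r7, r0 -> r6=0x3b
body[7] mov  r6, #0x02 -> r6=0x02
body[8] add  r5, r7, #59 -> r5=0xe4
epilogue: pop r5=0x16, sp=0x87
r0: callee-saved, written=False
r1: caller-saved, written=True
r2: caller-saved, written=True
r3: caller-saved, written=True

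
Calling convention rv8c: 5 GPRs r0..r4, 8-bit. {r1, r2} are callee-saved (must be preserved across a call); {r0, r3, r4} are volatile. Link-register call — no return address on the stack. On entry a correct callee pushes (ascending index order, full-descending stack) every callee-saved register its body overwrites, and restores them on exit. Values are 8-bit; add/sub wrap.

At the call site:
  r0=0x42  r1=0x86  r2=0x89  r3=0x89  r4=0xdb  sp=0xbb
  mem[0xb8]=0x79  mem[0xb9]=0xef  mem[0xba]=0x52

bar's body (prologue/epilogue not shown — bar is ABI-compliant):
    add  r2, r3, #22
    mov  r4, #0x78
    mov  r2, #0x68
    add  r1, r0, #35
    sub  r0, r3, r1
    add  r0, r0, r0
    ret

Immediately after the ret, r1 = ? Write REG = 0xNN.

prologue: push r1 → mem[0xba]=0x86, sp=0xba
prologue: push r2 → mem[0xb9]=0x89, sp=0xb9
body[0] add  r2, r3, #22 → r2=0x9f
body[1] mov  r4, #0x78 → r4=0x78
body[2] mov  r2, #0x68 → r2=0x68
body[3] add  r1, r0, #35 → r1=0x65
body[4] sub  r0, r3, r1 → r0=0x24
body[5] add  r0, r0, r0 → r0=0x48
epilogue: pop r2=0x89, sp=0xba
epilogue: pop r1=0x86, sp=0xbb
r1 is callee-saved → restored

REG = 0x86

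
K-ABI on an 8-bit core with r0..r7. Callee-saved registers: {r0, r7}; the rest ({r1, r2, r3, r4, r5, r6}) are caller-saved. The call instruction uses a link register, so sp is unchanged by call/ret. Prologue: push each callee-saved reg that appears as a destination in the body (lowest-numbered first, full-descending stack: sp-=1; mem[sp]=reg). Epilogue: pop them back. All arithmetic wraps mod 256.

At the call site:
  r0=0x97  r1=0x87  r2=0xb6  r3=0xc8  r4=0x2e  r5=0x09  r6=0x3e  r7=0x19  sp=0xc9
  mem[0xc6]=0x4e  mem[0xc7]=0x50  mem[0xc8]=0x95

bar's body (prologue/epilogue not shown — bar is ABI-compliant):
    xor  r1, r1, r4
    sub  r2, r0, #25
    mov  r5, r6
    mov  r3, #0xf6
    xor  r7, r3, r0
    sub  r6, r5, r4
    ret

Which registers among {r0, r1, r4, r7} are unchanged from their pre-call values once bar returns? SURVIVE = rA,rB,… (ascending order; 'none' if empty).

SURVIVE = r0,r4,r7

prologue: push r7 → mem[0xc8]=0x19, sp=0xc8
body[0] xor  r1, r1, r4 → r1=0xa9
body[1] sub  r2, r0, #25 → r2=0x7e
body[2] mov  r5, r6 → r5=0x3e
body[3] mov  r3, #0xf6 → r3=0xf6
body[4] xor  r7, r3, r0 → r7=0x61
body[5] sub  r6, r5, r4 → r6=0x10
epilogue: pop r7=0x19, sp=0xc9
r0: callee-saved, written=False
r1: caller-saved, written=True
r4: caller-saved, written=False
r7: callee-saved, written=True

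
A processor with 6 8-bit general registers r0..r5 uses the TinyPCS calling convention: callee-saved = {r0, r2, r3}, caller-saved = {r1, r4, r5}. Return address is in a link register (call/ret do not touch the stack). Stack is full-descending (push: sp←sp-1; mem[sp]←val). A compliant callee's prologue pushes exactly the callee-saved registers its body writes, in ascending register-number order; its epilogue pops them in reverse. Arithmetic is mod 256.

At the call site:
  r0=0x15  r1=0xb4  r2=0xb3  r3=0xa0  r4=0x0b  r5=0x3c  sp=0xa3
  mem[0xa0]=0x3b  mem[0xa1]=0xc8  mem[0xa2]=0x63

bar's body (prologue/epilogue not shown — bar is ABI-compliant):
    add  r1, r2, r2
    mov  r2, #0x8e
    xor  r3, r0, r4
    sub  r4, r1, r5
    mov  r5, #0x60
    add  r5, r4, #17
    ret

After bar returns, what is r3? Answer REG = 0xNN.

REG = 0xa0

prologue: push r2 → mem[0xa2]=0xb3, sp=0xa2
prologue: push r3 → mem[0xa1]=0xa0, sp=0xa1
body[0] add  r1, r2, r2 → r1=0x66
body[1] mov  r2, #0x8e → r2=0x8e
body[2] xor  r3, r0, r4 → r3=0x1e
body[3] sub  r4, r1, r5 → r4=0x2a
body[4] mov  r5, #0x60 → r5=0x60
body[5] add  r5, r4, #17 → r5=0x3b
epilogue: pop r3=0xa0, sp=0xa2
epilogue: pop r2=0xb3, sp=0xa3
r3 is callee-saved → restored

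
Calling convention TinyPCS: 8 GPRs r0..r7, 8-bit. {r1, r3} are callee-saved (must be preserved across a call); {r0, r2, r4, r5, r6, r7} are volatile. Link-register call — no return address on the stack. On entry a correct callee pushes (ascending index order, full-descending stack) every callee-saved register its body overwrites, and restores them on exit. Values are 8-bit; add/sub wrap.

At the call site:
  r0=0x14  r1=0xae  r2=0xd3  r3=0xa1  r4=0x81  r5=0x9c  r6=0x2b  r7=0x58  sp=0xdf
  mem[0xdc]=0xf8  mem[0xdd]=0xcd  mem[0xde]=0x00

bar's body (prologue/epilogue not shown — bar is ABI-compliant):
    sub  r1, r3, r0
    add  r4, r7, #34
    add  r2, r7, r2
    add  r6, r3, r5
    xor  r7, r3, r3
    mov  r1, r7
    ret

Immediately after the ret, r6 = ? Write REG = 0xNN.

REG = 0x3d

prologue: push r1 → mem[0xde]=0xae, sp=0xde
body[0] sub  r1, r3, r0 → r1=0x8d
body[1] add  r4, r7, #34 → r4=0x7a
body[2] add  r2, r7, r2 → r2=0x2b
body[3] add  r6, r3, r5 → r6=0x3d
body[4] xor  r7, r3, r3 → r7=0x00
body[5] mov  r1, r7 → r1=0x00
epilogue: pop r1=0xae, sp=0xdf
r6 is caller-saved → body value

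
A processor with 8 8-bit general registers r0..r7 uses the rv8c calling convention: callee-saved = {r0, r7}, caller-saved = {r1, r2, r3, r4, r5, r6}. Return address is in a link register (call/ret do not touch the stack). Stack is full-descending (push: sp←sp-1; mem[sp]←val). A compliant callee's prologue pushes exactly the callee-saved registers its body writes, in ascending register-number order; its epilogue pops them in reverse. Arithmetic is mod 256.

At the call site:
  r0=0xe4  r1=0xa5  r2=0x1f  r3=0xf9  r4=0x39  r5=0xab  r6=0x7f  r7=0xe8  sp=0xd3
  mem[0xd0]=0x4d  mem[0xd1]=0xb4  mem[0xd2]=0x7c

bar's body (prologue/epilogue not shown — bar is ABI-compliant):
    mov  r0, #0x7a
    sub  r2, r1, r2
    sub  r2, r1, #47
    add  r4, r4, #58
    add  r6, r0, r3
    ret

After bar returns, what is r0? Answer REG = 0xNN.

prologue: push r0 -> mem[0xd2]=0xe4, sp=0xd2
body[0] mov  r0, #0x7a -> r0=0x7a
body[1] sub  r2, r1, r2 -> r2=0x86
body[2] sub  r2, r1, #47 -> r2=0x76
body[3] add  r4, r4, #58 -> r4=0x73
body[4] add  r6, r0, r3 -> r6=0x73
epilogue: pop r0=0xe4, sp=0xd3
r0 is callee-saved -> restored

REG = 0xe4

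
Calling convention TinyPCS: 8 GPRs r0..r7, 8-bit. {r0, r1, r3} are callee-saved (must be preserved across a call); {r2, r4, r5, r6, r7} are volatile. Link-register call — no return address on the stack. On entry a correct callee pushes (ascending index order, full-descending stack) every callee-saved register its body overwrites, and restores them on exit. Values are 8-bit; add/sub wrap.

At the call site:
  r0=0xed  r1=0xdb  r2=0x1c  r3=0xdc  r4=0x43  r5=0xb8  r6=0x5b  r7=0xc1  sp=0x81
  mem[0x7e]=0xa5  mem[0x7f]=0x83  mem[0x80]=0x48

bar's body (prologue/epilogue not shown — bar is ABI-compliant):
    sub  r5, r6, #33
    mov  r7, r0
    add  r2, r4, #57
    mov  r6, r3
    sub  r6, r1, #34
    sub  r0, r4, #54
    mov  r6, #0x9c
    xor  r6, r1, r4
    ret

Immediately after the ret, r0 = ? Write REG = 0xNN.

REG = 0xed

prologue: push r0 -> mem[0x80]=0xed, sp=0x80
body[0] sub  r5, r6, #33 -> r5=0x3a
body[1] mov  r7, r0 -> r7=0xed
body[2] add  r2, r4, #57 -> r2=0x7c
body[3] mov  r6, r3 -> r6=0xdc
body[4] sub  r6, r1, #34 -> r6=0xb9
body[5] sub  r0, r4, #54 -> r0=0x0d
body[6] mov  r6, #0x9c -> r6=0x9c
body[7] xor  r6, r1, r4 -> r6=0x98
epilogue: pop r0=0xed, sp=0x81
r0 is callee-saved -> restored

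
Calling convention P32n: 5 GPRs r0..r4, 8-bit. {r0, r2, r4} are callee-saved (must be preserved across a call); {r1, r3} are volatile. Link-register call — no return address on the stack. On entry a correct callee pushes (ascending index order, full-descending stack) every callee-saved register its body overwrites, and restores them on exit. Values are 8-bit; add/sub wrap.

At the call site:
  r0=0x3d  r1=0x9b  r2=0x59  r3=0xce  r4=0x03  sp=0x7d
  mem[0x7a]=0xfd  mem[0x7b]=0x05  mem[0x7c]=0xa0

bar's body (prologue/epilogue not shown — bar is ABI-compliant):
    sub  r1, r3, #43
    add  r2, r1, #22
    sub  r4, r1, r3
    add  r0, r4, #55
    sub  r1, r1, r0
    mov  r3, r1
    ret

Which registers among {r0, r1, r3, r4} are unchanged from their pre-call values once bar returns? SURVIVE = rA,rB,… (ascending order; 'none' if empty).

prologue: push r0 -> mem[0x7c]=0x3d, sp=0x7c
prologue: push r2 -> mem[0x7b]=0x59, sp=0x7b
prologue: push r4 -> mem[0x7a]=0x03, sp=0x7a
body[0] sub  r1, r3, #43 -> r1=0xa3
body[1] add  r2, r1, #22 -> r2=0xb9
body[2] sub  r4, r1, r3 -> r4=0xd5
body[3] add  r0, r4, #55 -> r0=0x0c
body[4] sub  r1, r1, r0 -> r1=0x97
body[5] mov  r3, r1 -> r3=0x97
epilogue: pop r4=0x03, sp=0x7b
epilogue: pop r2=0x59, sp=0x7c
epilogue: pop r0=0x3d, sp=0x7d
r0: callee-saved, written=True
r1: caller-saved, written=True
r3: caller-saved, written=True
r4: callee-saved, written=True

SURVIVE = r0,r4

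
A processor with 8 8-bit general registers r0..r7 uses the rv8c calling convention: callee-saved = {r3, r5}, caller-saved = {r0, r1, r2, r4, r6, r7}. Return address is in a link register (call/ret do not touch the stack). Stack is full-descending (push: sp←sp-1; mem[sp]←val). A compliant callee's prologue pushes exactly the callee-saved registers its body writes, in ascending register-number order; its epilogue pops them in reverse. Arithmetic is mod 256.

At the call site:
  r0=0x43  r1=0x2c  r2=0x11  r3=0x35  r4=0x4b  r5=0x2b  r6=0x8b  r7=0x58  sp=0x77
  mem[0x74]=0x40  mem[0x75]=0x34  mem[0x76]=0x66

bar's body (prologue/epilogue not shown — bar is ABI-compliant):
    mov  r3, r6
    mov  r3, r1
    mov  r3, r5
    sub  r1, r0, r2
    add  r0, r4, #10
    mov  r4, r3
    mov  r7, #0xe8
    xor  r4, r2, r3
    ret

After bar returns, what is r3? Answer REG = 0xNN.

REG = 0x35

prologue: push r3 → mem[0x76]=0x35, sp=0x76
body[0] mov  r3, r6 → r3=0x8b
body[1] mov  r3, r1 → r3=0x2c
body[2] mov  r3, r5 → r3=0x2b
body[3] sub  r1, r0, r2 → r1=0x32
body[4] add  r0, r4, #10 → r0=0x55
body[5] mov  r4, r3 → r4=0x2b
body[6] mov  r7, #0xe8 → r7=0xe8
body[7] xor  r4, r2, r3 → r4=0x3a
epilogue: pop r3=0x35, sp=0x77
r3 is callee-saved → restored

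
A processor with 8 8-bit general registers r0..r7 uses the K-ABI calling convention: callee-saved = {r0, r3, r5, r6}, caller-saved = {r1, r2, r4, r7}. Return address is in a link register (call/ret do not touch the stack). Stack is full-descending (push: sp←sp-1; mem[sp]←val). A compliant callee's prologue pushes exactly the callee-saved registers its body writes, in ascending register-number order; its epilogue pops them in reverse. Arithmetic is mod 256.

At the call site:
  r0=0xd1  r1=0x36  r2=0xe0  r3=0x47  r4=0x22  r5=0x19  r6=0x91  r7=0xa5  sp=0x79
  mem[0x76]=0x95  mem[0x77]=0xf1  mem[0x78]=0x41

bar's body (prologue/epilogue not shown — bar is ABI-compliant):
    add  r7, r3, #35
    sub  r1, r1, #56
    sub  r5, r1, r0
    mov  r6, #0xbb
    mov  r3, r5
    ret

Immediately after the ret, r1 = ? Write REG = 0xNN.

prologue: push r3 → mem[0x78]=0x47, sp=0x78
prologue: push r5 → mem[0x77]=0x19, sp=0x77
prologue: push r6 → mem[0x76]=0x91, sp=0x76
body[0] add  r7, r3, #35 → r7=0x6a
body[1] sub  r1, r1, #56 → r1=0xfe
body[2] sub  r5, r1, r0 → r5=0x2d
body[3] mov  r6, #0xbb → r6=0xbb
body[4] mov  r3, r5 → r3=0x2d
epilogue: pop r6=0x91, sp=0x77
epilogue: pop r5=0x19, sp=0x78
epilogue: pop r3=0x47, sp=0x79
r1 is caller-saved → body value

REG = 0xfe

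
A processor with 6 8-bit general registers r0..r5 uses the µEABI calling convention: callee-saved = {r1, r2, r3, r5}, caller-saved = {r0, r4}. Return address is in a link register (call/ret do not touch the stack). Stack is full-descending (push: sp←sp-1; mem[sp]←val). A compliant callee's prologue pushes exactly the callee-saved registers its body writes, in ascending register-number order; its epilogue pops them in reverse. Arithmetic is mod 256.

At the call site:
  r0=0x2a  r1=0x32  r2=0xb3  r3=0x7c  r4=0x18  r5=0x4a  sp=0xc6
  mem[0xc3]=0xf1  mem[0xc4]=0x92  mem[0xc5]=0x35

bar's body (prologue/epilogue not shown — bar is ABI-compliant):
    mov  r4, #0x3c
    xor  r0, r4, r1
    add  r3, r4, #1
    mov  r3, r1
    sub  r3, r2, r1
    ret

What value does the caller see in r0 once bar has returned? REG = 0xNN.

prologue: push r3 -> mem[0xc5]=0x7c, sp=0xc5
body[0] mov  r4, #0x3c -> r4=0x3c
body[1] xor  r0, r4, r1 -> r0=0x0e
body[2] add  r3, r4, #1 -> r3=0x3d
body[3] mov  r3, r1 -> r3=0x32
body[4] sub  r3, r2, r1 -> r3=0x81
epilogue: pop r3=0x7c, sp=0xc6
r0 is caller-saved -> body value

REG = 0x0e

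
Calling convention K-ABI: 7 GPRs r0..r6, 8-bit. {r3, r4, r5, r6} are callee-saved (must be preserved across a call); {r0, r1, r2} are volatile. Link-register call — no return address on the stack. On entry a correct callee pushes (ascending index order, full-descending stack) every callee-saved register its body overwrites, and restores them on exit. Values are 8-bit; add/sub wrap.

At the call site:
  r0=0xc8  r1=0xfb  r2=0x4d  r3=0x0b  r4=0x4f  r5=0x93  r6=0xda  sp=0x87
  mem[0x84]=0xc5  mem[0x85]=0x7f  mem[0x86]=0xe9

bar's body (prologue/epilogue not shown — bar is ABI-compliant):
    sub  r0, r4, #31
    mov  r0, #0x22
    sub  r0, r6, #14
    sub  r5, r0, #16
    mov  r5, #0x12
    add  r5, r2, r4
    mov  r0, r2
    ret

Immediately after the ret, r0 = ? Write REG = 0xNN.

REG = 0x4d

prologue: push r5 → mem[0x86]=0x93, sp=0x86
body[0] sub  r0, r4, #31 → r0=0x30
body[1] mov  r0, #0x22 → r0=0x22
body[2] sub  r0, r6, #14 → r0=0xcc
body[3] sub  r5, r0, #16 → r5=0xbc
body[4] mov  r5, #0x12 → r5=0x12
body[5] add  r5, r2, r4 → r5=0x9c
body[6] mov  r0, r2 → r0=0x4d
epilogue: pop r5=0x93, sp=0x87
r0 is caller-saved → body value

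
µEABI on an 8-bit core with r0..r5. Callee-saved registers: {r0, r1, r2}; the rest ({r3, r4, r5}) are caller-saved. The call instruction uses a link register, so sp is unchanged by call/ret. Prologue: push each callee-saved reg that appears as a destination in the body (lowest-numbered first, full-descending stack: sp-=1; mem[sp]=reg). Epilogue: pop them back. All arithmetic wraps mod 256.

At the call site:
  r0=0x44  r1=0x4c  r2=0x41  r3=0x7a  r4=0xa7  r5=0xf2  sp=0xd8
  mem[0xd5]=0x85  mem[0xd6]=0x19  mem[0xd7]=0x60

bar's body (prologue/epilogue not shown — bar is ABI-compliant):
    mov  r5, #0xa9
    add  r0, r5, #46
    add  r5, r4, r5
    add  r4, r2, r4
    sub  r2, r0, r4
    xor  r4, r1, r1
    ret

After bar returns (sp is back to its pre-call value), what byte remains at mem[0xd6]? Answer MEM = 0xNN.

prologue: push r0 → mem[0xd7]=0x44, sp=0xd7
prologue: push r2 → mem[0xd6]=0x41, sp=0xd6
body[0] mov  r5, #0xa9 → r5=0xa9
body[1] add  r0, r5, #46 → r0=0xd7
body[2] add  r5, r4, r5 → r5=0x50
body[3] add  r4, r2, r4 → r4=0xe8
body[4] sub  r2, r0, r4 → r2=0xef
body[5] xor  r4, r1, r1 → r4=0x00
epilogue: pop r2=0x41, sp=0xd7
epilogue: pop r0=0x44, sp=0xd8
prologue pushed ['r0', 'r2'] at ['0xd7', '0xd6']

MEM = 0x41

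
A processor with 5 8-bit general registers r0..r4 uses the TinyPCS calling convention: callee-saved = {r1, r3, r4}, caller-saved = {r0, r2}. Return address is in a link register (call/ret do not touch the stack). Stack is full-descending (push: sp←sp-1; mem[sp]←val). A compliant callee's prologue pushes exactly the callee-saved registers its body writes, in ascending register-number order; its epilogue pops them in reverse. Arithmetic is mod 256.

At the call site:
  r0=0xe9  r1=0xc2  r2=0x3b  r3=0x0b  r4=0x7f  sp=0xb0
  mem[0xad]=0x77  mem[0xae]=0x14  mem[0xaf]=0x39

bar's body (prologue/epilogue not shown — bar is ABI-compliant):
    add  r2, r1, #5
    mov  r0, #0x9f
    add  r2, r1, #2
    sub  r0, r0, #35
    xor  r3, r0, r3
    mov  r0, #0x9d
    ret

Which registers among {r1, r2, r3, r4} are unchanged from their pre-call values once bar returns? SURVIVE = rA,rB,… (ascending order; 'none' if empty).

SURVIVE = r1,r3,r4

prologue: push r3 -> mem[0xaf]=0x0b, sp=0xaf
body[0] add  r2, r1, #5 -> r2=0xc7
body[1] mov  r0, #0x9f -> r0=0x9f
body[2] add  r2, r1, #2 -> r2=0xc4
body[3] sub  r0, r0, #35 -> r0=0x7c
body[4] xor  r3, r0, r3 -> r3=0x77
body[5] mov  r0, #0x9d -> r0=0x9d
epilogue: pop r3=0x0b, sp=0xb0
r1: callee-saved, written=False
r2: caller-saved, written=True
r3: callee-saved, written=True
r4: callee-saved, written=False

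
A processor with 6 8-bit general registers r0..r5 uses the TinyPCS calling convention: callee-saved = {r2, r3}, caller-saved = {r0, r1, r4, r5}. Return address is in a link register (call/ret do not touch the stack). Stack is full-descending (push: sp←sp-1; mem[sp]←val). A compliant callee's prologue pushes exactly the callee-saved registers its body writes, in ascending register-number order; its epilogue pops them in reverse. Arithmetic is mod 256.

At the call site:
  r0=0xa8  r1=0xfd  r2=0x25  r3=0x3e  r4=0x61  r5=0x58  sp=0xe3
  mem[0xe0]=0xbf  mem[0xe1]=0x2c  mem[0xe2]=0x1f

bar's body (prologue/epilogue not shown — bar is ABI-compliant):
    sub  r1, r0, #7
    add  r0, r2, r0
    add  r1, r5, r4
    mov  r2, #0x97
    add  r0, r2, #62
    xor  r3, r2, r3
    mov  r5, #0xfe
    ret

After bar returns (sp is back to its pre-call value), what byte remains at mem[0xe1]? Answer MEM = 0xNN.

prologue: push r2 -> mem[0xe2]=0x25, sp=0xe2
prologue: push r3 -> mem[0xe1]=0x3e, sp=0xe1
body[0] sub  r1, r0, #7 -> r1=0xa1
body[1] add  r0, r2, r0 -> r0=0xcd
body[2] add  r1, r5, r4 -> r1=0xb9
body[3] mov  r2, #0x97 -> r2=0x97
body[4] add  r0, r2, #62 -> r0=0xd5
body[5] xor  r3, r2, r3 -> r3=0xa9
body[6] mov  r5, #0xfe -> r5=0xfe
epilogue: pop r3=0x3e, sp=0xe2
epilogue: pop r2=0x25, sp=0xe3
prologue pushed ['r2', 'r3'] at ['0xe2', '0xe1']

MEM = 0x3e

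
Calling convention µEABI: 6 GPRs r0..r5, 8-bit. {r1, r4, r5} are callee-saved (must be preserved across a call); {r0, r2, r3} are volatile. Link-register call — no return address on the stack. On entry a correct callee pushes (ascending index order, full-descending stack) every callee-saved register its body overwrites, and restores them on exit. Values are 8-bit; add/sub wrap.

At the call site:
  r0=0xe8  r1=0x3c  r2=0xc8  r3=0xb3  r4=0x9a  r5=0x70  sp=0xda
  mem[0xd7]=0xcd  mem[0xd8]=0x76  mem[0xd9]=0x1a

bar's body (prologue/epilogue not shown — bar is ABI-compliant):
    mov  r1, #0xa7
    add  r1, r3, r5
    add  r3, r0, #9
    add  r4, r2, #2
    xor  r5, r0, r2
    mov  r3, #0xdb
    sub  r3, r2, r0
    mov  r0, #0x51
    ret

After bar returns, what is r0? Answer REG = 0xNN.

prologue: push r1 → mem[0xd9]=0x3c, sp=0xd9
prologue: push r4 → mem[0xd8]=0x9a, sp=0xd8
prologue: push r5 → mem[0xd7]=0x70, sp=0xd7
body[0] mov  r1, #0xa7 → r1=0xa7
body[1] add  r1, r3, r5 → r1=0x23
body[2] add  r3, r0, #9 → r3=0xf1
body[3] add  r4, r2, #2 → r4=0xca
body[4] xor  r5, r0, r2 → r5=0x20
body[5] mov  r3, #0xdb → r3=0xdb
body[6] sub  r3, r2, r0 → r3=0xe0
body[7] mov  r0, #0x51 → r0=0x51
epilogue: pop r5=0x70, sp=0xd8
epilogue: pop r4=0x9a, sp=0xd9
epilogue: pop r1=0x3c, sp=0xda
r0 is caller-saved → body value

REG = 0x51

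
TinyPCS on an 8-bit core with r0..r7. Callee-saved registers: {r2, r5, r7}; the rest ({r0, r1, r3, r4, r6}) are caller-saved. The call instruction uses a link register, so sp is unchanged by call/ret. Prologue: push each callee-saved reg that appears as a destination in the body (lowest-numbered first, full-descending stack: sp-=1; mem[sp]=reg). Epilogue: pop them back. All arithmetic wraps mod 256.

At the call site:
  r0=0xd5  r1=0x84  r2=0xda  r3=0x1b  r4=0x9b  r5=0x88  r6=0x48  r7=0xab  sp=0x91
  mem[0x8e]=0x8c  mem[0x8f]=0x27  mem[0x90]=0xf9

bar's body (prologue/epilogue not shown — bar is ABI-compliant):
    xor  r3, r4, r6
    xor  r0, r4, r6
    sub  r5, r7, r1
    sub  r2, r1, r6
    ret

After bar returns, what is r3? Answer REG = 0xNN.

REG = 0xd3

prologue: push r2 → mem[0x90]=0xda, sp=0x90
prologue: push r5 → mem[0x8f]=0x88, sp=0x8f
body[0] xor  r3, r4, r6 → r3=0xd3
body[1] xor  r0, r4, r6 → r0=0xd3
body[2] sub  r5, r7, r1 → r5=0x27
body[3] sub  r2, r1, r6 → r2=0x3c
epilogue: pop r5=0x88, sp=0x90
epilogue: pop r2=0xda, sp=0x91
r3 is caller-saved → body value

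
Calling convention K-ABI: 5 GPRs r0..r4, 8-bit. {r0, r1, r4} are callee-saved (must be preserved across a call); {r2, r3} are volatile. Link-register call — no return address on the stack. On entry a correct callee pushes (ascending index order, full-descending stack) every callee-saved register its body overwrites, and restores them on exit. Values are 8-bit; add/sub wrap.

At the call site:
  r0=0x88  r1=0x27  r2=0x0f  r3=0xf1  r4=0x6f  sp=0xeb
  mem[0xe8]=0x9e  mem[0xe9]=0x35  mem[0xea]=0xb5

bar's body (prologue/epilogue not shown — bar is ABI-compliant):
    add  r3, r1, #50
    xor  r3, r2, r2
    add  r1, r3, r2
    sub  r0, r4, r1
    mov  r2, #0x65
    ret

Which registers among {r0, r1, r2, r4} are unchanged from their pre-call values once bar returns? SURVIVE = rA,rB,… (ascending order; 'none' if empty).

prologue: push r0 -> mem[0xea]=0x88, sp=0xea
prologue: push r1 -> mem[0xe9]=0x27, sp=0xe9
body[0] add  r3, r1, #50 -> r3=0x59
body[1] xor  r3, r2, r2 -> r3=0x00
body[2] add  r1, r3, r2 -> r1=0x0f
body[3] sub  r0, r4, r1 -> r0=0x60
body[4] mov  r2, #0x65 -> r2=0x65
epilogue: pop r1=0x27, sp=0xea
epilogue: pop r0=0x88, sp=0xeb
r0: callee-saved, written=True
r1: callee-saved, written=True
r2: caller-saved, written=True
r4: callee-saved, written=False

SURVIVE = r0,r1,r4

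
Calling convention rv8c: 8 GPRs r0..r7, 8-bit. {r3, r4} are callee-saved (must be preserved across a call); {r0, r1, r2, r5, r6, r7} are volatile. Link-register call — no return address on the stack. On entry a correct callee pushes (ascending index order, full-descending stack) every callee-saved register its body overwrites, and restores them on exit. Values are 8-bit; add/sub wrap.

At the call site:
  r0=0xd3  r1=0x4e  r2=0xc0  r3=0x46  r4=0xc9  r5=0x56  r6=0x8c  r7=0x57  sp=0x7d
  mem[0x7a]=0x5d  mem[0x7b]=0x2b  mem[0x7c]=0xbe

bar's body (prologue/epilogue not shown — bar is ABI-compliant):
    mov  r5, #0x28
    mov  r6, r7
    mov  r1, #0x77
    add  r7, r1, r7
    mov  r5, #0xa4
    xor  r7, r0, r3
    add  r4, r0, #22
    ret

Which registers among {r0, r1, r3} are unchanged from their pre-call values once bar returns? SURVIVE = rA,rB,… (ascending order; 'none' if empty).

prologue: push r4 → mem[0x7c]=0xc9, sp=0x7c
body[0] mov  r5, #0x28 → r5=0x28
body[1] mov  r6, r7 → r6=0x57
body[2] mov  r1, #0x77 → r1=0x77
body[3] add  r7, r1, r7 → r7=0xce
body[4] mov  r5, #0xa4 → r5=0xa4
body[5] xor  r7, r0, r3 → r7=0x95
body[6] add  r4, r0, #22 → r4=0xe9
epilogue: pop r4=0xc9, sp=0x7d
r0: caller-saved, written=False
r1: caller-saved, written=True
r3: callee-saved, written=False

SURVIVE = r0,r3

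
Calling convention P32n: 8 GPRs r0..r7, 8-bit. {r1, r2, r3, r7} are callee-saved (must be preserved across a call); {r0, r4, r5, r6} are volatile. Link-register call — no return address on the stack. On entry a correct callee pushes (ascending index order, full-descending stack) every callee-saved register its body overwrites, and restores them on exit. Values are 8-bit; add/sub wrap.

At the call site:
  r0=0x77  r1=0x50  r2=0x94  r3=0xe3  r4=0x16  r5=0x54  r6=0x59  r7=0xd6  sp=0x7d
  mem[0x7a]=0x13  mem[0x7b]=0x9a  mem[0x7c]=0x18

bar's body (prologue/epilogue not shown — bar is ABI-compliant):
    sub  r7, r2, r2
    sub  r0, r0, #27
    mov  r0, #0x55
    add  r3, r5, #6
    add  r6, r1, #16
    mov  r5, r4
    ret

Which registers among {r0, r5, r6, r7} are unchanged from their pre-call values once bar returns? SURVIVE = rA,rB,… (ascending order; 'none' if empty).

prologue: push r3 -> mem[0x7c]=0xe3, sp=0x7c
prologue: push r7 -> mem[0x7b]=0xd6, sp=0x7b
body[0] sub  r7, r2, r2 -> r7=0x00
body[1] sub  r0, r0, #27 -> r0=0x5c
body[2] mov  r0, #0x55 -> r0=0x55
body[3] add  r3, r5, #6 -> r3=0x5a
body[4] add  r6, r1, #16 -> r6=0x60
body[5] mov  r5, r4 -> r5=0x16
epilogue: pop r7=0xd6, sp=0x7c
epilogue: pop r3=0xe3, sp=0x7d
r0: caller-saved, written=True
r5: caller-saved, written=True
r6: caller-saved, written=True
r7: callee-saved, written=True

SURVIVE = r7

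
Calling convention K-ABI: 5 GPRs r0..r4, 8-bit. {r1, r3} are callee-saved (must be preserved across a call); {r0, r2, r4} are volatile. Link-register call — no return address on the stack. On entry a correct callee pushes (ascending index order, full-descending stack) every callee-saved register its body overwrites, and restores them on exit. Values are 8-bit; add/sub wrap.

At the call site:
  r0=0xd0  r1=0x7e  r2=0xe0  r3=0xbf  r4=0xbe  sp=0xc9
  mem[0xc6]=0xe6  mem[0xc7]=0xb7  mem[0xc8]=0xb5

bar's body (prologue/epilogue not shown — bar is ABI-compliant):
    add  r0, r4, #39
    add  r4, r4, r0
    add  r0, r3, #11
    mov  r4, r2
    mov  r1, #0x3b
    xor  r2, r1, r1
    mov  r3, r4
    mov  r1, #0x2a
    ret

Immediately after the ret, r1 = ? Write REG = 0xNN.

prologue: push r1 -> mem[0xc8]=0x7e, sp=0xc8
prologue: push r3 -> mem[0xc7]=0xbf, sp=0xc7
body[0] add  r0, r4, #39 -> r0=0xe5
body[1] add  r4, r4, r0 -> r4=0xa3
body[2] add  r0, r3, #11 -> r0=0xca
body[3] mov  r4, r2 -> r4=0xe0
body[4] mov  r1, #0x3b -> r1=0x3b
body[5] xor  r2, r1, r1 -> r2=0x00
body[6] mov  r3, r4 -> r3=0xe0
body[7] mov  r1, #0x2a -> r1=0x2a
epilogue: pop r3=0xbf, sp=0xc8
epilogue: pop r1=0x7e, sp=0xc9
r1 is callee-saved -> restored

REG = 0x7e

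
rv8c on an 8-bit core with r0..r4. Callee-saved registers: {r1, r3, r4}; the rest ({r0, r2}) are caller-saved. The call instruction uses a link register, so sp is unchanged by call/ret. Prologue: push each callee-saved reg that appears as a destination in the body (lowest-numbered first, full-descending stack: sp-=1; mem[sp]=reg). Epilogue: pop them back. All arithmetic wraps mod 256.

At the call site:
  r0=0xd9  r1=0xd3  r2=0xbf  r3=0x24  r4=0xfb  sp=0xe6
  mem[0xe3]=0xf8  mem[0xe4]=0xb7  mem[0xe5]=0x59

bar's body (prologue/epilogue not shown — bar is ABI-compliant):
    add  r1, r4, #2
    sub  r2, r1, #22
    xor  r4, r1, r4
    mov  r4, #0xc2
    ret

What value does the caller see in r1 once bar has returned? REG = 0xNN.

REG = 0xd3

prologue: push r1 → mem[0xe5]=0xd3, sp=0xe5
prologue: push r4 → mem[0xe4]=0xfb, sp=0xe4
body[0] add  r1, r4, #2 → r1=0xfd
body[1] sub  r2, r1, #22 → r2=0xe7
body[2] xor  r4, r1, r4 → r4=0x06
body[3] mov  r4, #0xc2 → r4=0xc2
epilogue: pop r4=0xfb, sp=0xe5
epilogue: pop r1=0xd3, sp=0xe6
r1 is callee-saved → restored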